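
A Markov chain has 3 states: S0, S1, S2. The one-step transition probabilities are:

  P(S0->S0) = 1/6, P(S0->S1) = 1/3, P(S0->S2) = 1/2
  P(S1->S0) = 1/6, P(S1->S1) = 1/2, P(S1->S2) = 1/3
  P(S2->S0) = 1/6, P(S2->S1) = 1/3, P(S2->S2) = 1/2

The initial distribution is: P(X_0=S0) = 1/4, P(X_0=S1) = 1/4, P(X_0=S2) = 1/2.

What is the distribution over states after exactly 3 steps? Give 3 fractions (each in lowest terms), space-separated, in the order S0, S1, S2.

Answer: 1/6 115/288 125/288

Derivation:
Propagating the distribution step by step (d_{t+1} = d_t * P):
d_0 = (S0=1/4, S1=1/4, S2=1/2)
  d_1[S0] = 1/4*1/6 + 1/4*1/6 + 1/2*1/6 = 1/6
  d_1[S1] = 1/4*1/3 + 1/4*1/2 + 1/2*1/3 = 3/8
  d_1[S2] = 1/4*1/2 + 1/4*1/3 + 1/2*1/2 = 11/24
d_1 = (S0=1/6, S1=3/8, S2=11/24)
  d_2[S0] = 1/6*1/6 + 3/8*1/6 + 11/24*1/6 = 1/6
  d_2[S1] = 1/6*1/3 + 3/8*1/2 + 11/24*1/3 = 19/48
  d_2[S2] = 1/6*1/2 + 3/8*1/3 + 11/24*1/2 = 7/16
d_2 = (S0=1/6, S1=19/48, S2=7/16)
  d_3[S0] = 1/6*1/6 + 19/48*1/6 + 7/16*1/6 = 1/6
  d_3[S1] = 1/6*1/3 + 19/48*1/2 + 7/16*1/3 = 115/288
  d_3[S2] = 1/6*1/2 + 19/48*1/3 + 7/16*1/2 = 125/288
d_3 = (S0=1/6, S1=115/288, S2=125/288)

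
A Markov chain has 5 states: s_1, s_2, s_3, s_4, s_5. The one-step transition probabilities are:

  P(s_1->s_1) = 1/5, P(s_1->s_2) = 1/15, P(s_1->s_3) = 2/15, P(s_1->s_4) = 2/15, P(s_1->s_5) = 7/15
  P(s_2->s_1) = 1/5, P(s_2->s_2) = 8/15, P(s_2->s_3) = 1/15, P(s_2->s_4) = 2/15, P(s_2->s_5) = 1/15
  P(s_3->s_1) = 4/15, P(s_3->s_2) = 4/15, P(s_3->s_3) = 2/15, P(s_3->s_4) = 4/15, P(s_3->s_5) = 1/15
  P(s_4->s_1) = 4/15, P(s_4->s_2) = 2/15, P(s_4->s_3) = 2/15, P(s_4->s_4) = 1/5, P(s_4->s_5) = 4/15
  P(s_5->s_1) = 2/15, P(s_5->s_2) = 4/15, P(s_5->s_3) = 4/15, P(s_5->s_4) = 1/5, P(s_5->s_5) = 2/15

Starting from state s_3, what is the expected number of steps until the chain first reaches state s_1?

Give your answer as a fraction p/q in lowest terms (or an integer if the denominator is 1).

Answer: 12205/2802

Derivation:
Let h_i = expected steps to first reach s_1 from state i.
Boundary: h_s_1 = 0.
First-step equations for the other states:
  h_s_2 = 1 + 1/5*h_s_1 + 8/15*h_s_2 + 1/15*h_s_3 + 2/15*h_s_4 + 1/15*h_s_5
  h_s_3 = 1 + 4/15*h_s_1 + 4/15*h_s_2 + 2/15*h_s_3 + 4/15*h_s_4 + 1/15*h_s_5
  h_s_4 = 1 + 4/15*h_s_1 + 2/15*h_s_2 + 2/15*h_s_3 + 1/5*h_s_4 + 4/15*h_s_5
  h_s_5 = 1 + 2/15*h_s_1 + 4/15*h_s_2 + 4/15*h_s_3 + 1/5*h_s_4 + 2/15*h_s_5

Substituting h_s_1 = 0 and rearranging gives the linear system (I - Q) h = 1:
  [7/15, -1/15, -2/15, -1/15] . (h_s_2, h_s_3, h_s_4, h_s_5) = 1
  [-4/15, 13/15, -4/15, -1/15] . (h_s_2, h_s_3, h_s_4, h_s_5) = 1
  [-2/15, -2/15, 4/5, -4/15] . (h_s_2, h_s_3, h_s_4, h_s_5) = 1
  [-4/15, -4/15, -1/5, 13/15] . (h_s_2, h_s_3, h_s_4, h_s_5) = 1

Solving yields:
  h_s_2 = 6640/1401
  h_s_3 = 12205/2802
  h_s_4 = 12395/2802
  h_s_5 = 4645/934

Starting state is s_3, so the expected hitting time is h_s_3 = 12205/2802.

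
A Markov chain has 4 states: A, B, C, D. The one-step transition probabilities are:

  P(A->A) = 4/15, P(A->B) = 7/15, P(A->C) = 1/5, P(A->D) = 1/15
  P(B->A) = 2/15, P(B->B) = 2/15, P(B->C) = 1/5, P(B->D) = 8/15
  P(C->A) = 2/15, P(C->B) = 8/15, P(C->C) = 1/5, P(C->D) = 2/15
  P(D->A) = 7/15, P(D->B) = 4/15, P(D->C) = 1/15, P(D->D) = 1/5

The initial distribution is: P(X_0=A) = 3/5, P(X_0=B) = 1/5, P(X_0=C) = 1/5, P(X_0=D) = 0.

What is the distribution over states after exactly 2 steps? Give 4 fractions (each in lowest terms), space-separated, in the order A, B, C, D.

Propagating the distribution step by step (d_{t+1} = d_t * P):
d_0 = (A=3/5, B=1/5, C=1/5, D=0)
  d_1[A] = 3/5*4/15 + 1/5*2/15 + 1/5*2/15 + 0*7/15 = 16/75
  d_1[B] = 3/5*7/15 + 1/5*2/15 + 1/5*8/15 + 0*4/15 = 31/75
  d_1[C] = 3/5*1/5 + 1/5*1/5 + 1/5*1/5 + 0*1/15 = 1/5
  d_1[D] = 3/5*1/15 + 1/5*8/15 + 1/5*2/15 + 0*1/5 = 13/75
d_1 = (A=16/75, B=31/75, C=1/5, D=13/75)
  d_2[A] = 16/75*4/15 + 31/75*2/15 + 1/5*2/15 + 13/75*7/15 = 247/1125
  d_2[B] = 16/75*7/15 + 31/75*2/15 + 1/5*8/15 + 13/75*4/15 = 346/1125
  d_2[C] = 16/75*1/5 + 31/75*1/5 + 1/5*1/5 + 13/75*1/15 = 199/1125
  d_2[D] = 16/75*1/15 + 31/75*8/15 + 1/5*2/15 + 13/75*1/5 = 37/125
d_2 = (A=247/1125, B=346/1125, C=199/1125, D=37/125)

Answer: 247/1125 346/1125 199/1125 37/125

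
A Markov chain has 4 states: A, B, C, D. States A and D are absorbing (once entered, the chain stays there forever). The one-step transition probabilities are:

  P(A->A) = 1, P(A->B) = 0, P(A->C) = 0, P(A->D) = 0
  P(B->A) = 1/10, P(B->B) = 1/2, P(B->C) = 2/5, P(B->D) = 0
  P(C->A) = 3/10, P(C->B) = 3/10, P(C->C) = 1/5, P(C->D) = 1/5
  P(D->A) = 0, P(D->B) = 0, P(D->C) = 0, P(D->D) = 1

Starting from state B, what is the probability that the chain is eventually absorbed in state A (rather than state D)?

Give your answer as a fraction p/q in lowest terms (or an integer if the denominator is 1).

Let a_i = P(absorbed in A | start in state i).
Boundary conditions: a_A = 1, a_D = 0.
For each transient state i, a_i = sum_j P(i->j) * a_j:
  a_B = 1/10*a_A + 1/2*a_B + 2/5*a_C + 0*a_D
  a_C = 3/10*a_A + 3/10*a_B + 1/5*a_C + 1/5*a_D

Substituting a_A = 1 and a_D = 0, rearrange to (I - Q) a = r where r[i] = P(i -> A):
  [1/2, -2/5] . (a_B, a_C) = 1/10
  [-3/10, 4/5] . (a_B, a_C) = 3/10

Solving yields:
  a_B = 5/7
  a_C = 9/14

Starting state is B, so the absorption probability is a_B = 5/7.

Answer: 5/7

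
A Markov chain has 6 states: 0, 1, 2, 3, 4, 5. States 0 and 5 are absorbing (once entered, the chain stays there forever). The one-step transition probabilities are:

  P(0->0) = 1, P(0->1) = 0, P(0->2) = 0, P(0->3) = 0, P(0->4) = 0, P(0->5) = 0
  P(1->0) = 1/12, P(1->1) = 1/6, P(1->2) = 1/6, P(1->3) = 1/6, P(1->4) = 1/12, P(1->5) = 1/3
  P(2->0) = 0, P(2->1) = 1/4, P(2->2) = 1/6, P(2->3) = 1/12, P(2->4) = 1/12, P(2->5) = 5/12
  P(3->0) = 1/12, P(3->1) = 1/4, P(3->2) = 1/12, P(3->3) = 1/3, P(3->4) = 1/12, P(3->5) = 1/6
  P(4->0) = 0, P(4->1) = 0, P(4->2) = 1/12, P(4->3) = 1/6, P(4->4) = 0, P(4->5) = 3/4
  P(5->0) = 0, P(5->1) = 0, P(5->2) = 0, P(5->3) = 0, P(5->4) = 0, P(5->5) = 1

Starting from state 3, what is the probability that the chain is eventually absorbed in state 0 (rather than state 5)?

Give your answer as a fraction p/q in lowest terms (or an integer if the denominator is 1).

Let a_i = P(absorbed in 0 | start in state i).
Boundary conditions: a_0 = 1, a_5 = 0.
For each transient state i, a_i = sum_j P(i->j) * a_j:
  a_1 = 1/12*a_0 + 1/6*a_1 + 1/6*a_2 + 1/6*a_3 + 1/12*a_4 + 1/3*a_5
  a_2 = 0*a_0 + 1/4*a_1 + 1/6*a_2 + 1/12*a_3 + 1/12*a_4 + 5/12*a_5
  a_3 = 1/12*a_0 + 1/4*a_1 + 1/12*a_2 + 1/3*a_3 + 1/12*a_4 + 1/6*a_5
  a_4 = 0*a_0 + 0*a_1 + 1/12*a_2 + 1/6*a_3 + 0*a_4 + 3/4*a_5

Substituting a_0 = 1 and a_5 = 0, rearrange to (I - Q) a = r where r[i] = P(i -> 0):
  [5/6, -1/6, -1/6, -1/12] . (a_1, a_2, a_3, a_4) = 1/12
  [-1/4, 5/6, -1/12, -1/12] . (a_1, a_2, a_3, a_4) = 0
  [-1/4, -1/12, 2/3, -1/12] . (a_1, a_2, a_3, a_4) = 1/12
  [0, -1/12, -1/6, 1] . (a_1, a_2, a_3, a_4) = 0

Solving yields:
  a_1 = 172/1091
  a_2 = 542/7637
  a_3 = 1511/7637
  a_4 = 297/7637

Starting state is 3, so the absorption probability is a_3 = 1511/7637.

Answer: 1511/7637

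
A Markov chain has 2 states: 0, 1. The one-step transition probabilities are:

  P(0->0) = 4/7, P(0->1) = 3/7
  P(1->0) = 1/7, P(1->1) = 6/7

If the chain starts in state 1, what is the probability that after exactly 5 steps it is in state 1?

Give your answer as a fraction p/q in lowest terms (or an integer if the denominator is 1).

Answer: 12666/16807

Derivation:
Computing P^5 by repeated multiplication:
P^1 =
  0: [4/7, 3/7]
  1: [1/7, 6/7]
P^2 =
  0: [19/49, 30/49]
  1: [10/49, 39/49]
P^3 =
  0: [106/343, 237/343]
  1: [79/343, 264/343]
P^4 =
  0: [661/2401, 1740/2401]
  1: [580/2401, 1821/2401]
P^5 =
  0: [4384/16807, 12423/16807]
  1: [4141/16807, 12666/16807]

(P^5)[1 -> 1] = 12666/16807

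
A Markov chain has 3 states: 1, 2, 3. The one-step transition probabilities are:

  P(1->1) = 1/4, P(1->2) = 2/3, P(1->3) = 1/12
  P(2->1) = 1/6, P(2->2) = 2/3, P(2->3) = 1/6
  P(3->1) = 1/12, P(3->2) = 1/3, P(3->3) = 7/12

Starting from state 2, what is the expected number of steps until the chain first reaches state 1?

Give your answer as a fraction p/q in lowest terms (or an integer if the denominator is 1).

Let h_i = expected steps to first reach 1 from state i.
Boundary: h_1 = 0.
First-step equations for the other states:
  h_2 = 1 + 1/6*h_1 + 2/3*h_2 + 1/6*h_3
  h_3 = 1 + 1/12*h_1 + 1/3*h_2 + 7/12*h_3

Substituting h_1 = 0 and rearranging gives the linear system (I - Q) h = 1:
  [1/3, -1/6] . (h_2, h_3) = 1
  [-1/3, 5/12] . (h_2, h_3) = 1

Solving yields:
  h_2 = 7
  h_3 = 8

Starting state is 2, so the expected hitting time is h_2 = 7.

Answer: 7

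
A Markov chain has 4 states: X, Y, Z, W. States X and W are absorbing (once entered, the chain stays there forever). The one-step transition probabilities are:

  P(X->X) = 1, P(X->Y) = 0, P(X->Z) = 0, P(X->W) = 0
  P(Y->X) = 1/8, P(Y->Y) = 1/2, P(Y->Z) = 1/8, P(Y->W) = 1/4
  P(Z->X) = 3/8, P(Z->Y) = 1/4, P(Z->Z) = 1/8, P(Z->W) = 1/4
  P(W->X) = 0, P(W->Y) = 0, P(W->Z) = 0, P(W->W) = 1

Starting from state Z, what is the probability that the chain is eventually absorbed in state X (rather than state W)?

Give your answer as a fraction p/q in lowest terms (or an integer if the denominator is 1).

Answer: 7/13

Derivation:
Let a_i = P(absorbed in X | start in state i).
Boundary conditions: a_X = 1, a_W = 0.
For each transient state i, a_i = sum_j P(i->j) * a_j:
  a_Y = 1/8*a_X + 1/2*a_Y + 1/8*a_Z + 1/4*a_W
  a_Z = 3/8*a_X + 1/4*a_Y + 1/8*a_Z + 1/4*a_W

Substituting a_X = 1 and a_W = 0, rearrange to (I - Q) a = r where r[i] = P(i -> X):
  [1/2, -1/8] . (a_Y, a_Z) = 1/8
  [-1/4, 7/8] . (a_Y, a_Z) = 3/8

Solving yields:
  a_Y = 5/13
  a_Z = 7/13

Starting state is Z, so the absorption probability is a_Z = 7/13.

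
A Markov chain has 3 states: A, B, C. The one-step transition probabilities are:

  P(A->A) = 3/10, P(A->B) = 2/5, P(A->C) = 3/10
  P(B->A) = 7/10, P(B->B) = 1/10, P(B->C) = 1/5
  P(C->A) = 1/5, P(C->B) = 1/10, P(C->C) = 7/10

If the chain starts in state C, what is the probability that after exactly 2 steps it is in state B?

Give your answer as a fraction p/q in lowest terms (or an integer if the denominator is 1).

Answer: 4/25

Derivation:
Computing P^2 by repeated multiplication:
P^1 =
  A: [3/10, 2/5, 3/10]
  B: [7/10, 1/10, 1/5]
  C: [1/5, 1/10, 7/10]
P^2 =
  A: [43/100, 19/100, 19/50]
  B: [8/25, 31/100, 37/100]
  C: [27/100, 4/25, 57/100]

(P^2)[C -> B] = 4/25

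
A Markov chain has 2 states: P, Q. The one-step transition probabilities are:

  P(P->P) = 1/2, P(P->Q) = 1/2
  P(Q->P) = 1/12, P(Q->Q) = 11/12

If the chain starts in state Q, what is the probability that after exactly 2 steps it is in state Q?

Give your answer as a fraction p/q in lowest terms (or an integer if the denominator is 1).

Computing P^2 by repeated multiplication:
P^1 =
  P: [1/2, 1/2]
  Q: [1/12, 11/12]
P^2 =
  P: [7/24, 17/24]
  Q: [17/144, 127/144]

(P^2)[Q -> Q] = 127/144

Answer: 127/144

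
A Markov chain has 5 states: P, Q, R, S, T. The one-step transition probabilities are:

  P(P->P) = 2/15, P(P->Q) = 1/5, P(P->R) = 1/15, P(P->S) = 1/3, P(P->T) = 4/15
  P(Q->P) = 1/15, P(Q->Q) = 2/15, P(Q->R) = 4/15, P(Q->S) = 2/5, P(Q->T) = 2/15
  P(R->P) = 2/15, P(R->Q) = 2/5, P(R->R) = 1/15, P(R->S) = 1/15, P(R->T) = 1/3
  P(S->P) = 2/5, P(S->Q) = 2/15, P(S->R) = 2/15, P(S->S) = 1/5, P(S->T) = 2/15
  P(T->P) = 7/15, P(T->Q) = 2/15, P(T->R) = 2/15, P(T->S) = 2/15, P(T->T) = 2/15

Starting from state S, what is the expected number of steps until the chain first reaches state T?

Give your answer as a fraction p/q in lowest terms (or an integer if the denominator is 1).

Answer: 1840/353

Derivation:
Let h_i = expected steps to first reach T from state i.
Boundary: h_T = 0.
First-step equations for the other states:
  h_P = 1 + 2/15*h_P + 1/5*h_Q + 1/15*h_R + 1/3*h_S + 4/15*h_T
  h_Q = 1 + 1/15*h_P + 2/15*h_Q + 4/15*h_R + 2/5*h_S + 2/15*h_T
  h_R = 1 + 2/15*h_P + 2/5*h_Q + 1/15*h_R + 1/15*h_S + 1/3*h_T
  h_S = 1 + 2/5*h_P + 2/15*h_Q + 2/15*h_R + 1/5*h_S + 2/15*h_T

Substituting h_T = 0 and rearranging gives the linear system (I - Q) h = 1:
  [13/15, -1/5, -1/15, -1/3] . (h_P, h_Q, h_R, h_S) = 1
  [-1/15, 13/15, -4/15, -2/5] . (h_P, h_Q, h_R, h_S) = 1
  [-2/15, -2/5, 14/15, -1/15] . (h_P, h_Q, h_R, h_S) = 1
  [-2/5, -2/15, -2/15, 4/5] . (h_P, h_Q, h_R, h_S) = 1

Solving yields:
  h_P = 19955/4236
  h_Q = 22315/4236
  h_R = 9265/2118
  h_S = 1840/353

Starting state is S, so the expected hitting time is h_S = 1840/353.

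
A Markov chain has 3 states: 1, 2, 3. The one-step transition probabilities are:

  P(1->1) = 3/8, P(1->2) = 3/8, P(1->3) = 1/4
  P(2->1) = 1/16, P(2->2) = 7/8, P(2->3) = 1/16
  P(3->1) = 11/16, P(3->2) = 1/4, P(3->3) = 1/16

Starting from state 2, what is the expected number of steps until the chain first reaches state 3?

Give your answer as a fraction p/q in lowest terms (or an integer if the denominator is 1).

Let h_i = expected steps to first reach 3 from state i.
Boundary: h_3 = 0.
First-step equations for the other states:
  h_1 = 1 + 3/8*h_1 + 3/8*h_2 + 1/4*h_3
  h_2 = 1 + 1/16*h_1 + 7/8*h_2 + 1/16*h_3

Substituting h_3 = 0 and rearranging gives the linear system (I - Q) h = 1:
  [5/8, -3/8] . (h_1, h_2) = 1
  [-1/16, 1/8] . (h_1, h_2) = 1

Solving yields:
  h_1 = 64/7
  h_2 = 88/7

Starting state is 2, so the expected hitting time is h_2 = 88/7.

Answer: 88/7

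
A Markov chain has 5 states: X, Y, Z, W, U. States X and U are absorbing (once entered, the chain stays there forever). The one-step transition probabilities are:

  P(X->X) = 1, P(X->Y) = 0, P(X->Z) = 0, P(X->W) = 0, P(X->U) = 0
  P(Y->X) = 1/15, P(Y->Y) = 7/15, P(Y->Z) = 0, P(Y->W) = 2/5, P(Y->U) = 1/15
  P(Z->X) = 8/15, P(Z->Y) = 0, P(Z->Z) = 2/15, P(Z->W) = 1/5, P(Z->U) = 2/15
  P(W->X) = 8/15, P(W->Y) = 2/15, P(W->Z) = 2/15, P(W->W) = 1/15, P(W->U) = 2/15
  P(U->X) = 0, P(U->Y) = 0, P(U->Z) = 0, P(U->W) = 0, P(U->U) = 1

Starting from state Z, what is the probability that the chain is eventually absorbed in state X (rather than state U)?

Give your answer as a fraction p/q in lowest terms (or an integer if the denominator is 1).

Answer: 499/626

Derivation:
Let a_i = P(absorbed in X | start in state i).
Boundary conditions: a_X = 1, a_U = 0.
For each transient state i, a_i = sum_j P(i->j) * a_j:
  a_Y = 1/15*a_X + 7/15*a_Y + 0*a_Z + 2/5*a_W + 1/15*a_U
  a_Z = 8/15*a_X + 0*a_Y + 2/15*a_Z + 1/5*a_W + 2/15*a_U
  a_W = 8/15*a_X + 2/15*a_Y + 2/15*a_Z + 1/15*a_W + 2/15*a_U

Substituting a_X = 1 and a_U = 0, rearrange to (I - Q) a = r where r[i] = P(i -> X):
  [8/15, 0, -2/5] . (a_Y, a_Z, a_W) = 1/15
  [0, 13/15, -1/5] . (a_Y, a_Z, a_W) = 8/15
  [-2/15, -2/15, 14/15] . (a_Y, a_Z, a_W) = 8/15

Solving yields:
  a_Y = 224/313
  a_Z = 499/626
  a_W = 493/626

Starting state is Z, so the absorption probability is a_Z = 499/626.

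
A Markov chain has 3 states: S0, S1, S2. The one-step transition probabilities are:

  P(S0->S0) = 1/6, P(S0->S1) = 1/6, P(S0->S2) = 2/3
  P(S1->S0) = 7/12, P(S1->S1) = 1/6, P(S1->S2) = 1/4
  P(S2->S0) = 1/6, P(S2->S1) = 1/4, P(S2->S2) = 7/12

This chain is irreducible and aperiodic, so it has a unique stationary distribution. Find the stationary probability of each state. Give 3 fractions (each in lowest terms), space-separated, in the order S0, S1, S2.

Answer: 41/161 34/161 86/161

Derivation:
The stationary distribution satisfies pi = pi * P, i.e.:
  pi_S0 = 1/6*pi_S0 + 7/12*pi_S1 + 1/6*pi_S2
  pi_S1 = 1/6*pi_S0 + 1/6*pi_S1 + 1/4*pi_S2
  pi_S2 = 2/3*pi_S0 + 1/4*pi_S1 + 7/12*pi_S2
with normalization: pi_S0 + pi_S1 + pi_S2 = 1.

Using the first 2 balance equations plus normalization, the linear system A*pi = b is:
  [-5/6, 7/12, 1/6] . pi = 0
  [1/6, -5/6, 1/4] . pi = 0
  [1, 1, 1] . pi = 1

Solving yields:
  pi_S0 = 41/161
  pi_S1 = 34/161
  pi_S2 = 86/161

Verification (pi * P):
  41/161*1/6 + 34/161*7/12 + 86/161*1/6 = 41/161 = pi_S0  (ok)
  41/161*1/6 + 34/161*1/6 + 86/161*1/4 = 34/161 = pi_S1  (ok)
  41/161*2/3 + 34/161*1/4 + 86/161*7/12 = 86/161 = pi_S2  (ok)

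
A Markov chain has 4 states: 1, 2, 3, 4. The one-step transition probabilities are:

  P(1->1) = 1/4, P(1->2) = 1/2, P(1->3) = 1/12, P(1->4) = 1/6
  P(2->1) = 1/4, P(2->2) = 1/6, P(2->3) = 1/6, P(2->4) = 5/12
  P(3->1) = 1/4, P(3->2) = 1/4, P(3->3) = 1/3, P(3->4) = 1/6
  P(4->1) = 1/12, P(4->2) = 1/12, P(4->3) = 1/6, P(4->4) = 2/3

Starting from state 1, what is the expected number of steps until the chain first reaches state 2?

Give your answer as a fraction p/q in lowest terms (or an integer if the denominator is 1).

Answer: 108/35

Derivation:
Let h_i = expected steps to first reach 2 from state i.
Boundary: h_2 = 0.
First-step equations for the other states:
  h_1 = 1 + 1/4*h_1 + 1/2*h_2 + 1/12*h_3 + 1/6*h_4
  h_3 = 1 + 1/4*h_1 + 1/4*h_2 + 1/3*h_3 + 1/6*h_4
  h_4 = 1 + 1/12*h_1 + 1/12*h_2 + 1/6*h_3 + 2/3*h_4

Substituting h_2 = 0 and rearranging gives the linear system (I - Q) h = 1:
  [3/4, -1/12, -1/6] . (h_1, h_3, h_4) = 1
  [-1/4, 2/3, -1/6] . (h_1, h_3, h_4) = 1
  [-1/12, -1/6, 1/3] . (h_1, h_3, h_4) = 1

Solving yields:
  h_1 = 108/35
  h_3 = 144/35
  h_4 = 204/35

Starting state is 1, so the expected hitting time is h_1 = 108/35.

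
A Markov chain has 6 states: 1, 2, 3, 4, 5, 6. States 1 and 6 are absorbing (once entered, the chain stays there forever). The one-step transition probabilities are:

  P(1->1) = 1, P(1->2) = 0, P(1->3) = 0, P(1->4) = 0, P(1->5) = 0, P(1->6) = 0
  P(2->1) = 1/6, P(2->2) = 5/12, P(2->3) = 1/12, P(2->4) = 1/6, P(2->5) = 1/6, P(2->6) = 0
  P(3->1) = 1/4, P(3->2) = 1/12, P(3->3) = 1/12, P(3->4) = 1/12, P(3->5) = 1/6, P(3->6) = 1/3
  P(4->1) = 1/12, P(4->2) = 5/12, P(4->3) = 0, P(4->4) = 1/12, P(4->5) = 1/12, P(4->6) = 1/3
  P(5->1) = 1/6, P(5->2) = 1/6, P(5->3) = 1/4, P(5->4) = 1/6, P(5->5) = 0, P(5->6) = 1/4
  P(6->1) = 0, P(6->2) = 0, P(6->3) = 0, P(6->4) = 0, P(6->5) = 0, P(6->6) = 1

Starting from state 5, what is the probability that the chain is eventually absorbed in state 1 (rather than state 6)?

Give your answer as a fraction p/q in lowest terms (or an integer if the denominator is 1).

Let a_i = P(absorbed in 1 | start in state i).
Boundary conditions: a_1 = 1, a_6 = 0.
For each transient state i, a_i = sum_j P(i->j) * a_j:
  a_2 = 1/6*a_1 + 5/12*a_2 + 1/12*a_3 + 1/6*a_4 + 1/6*a_5 + 0*a_6
  a_3 = 1/4*a_1 + 1/12*a_2 + 1/12*a_3 + 1/12*a_4 + 1/6*a_5 + 1/3*a_6
  a_4 = 1/12*a_1 + 5/12*a_2 + 0*a_3 + 1/12*a_4 + 1/12*a_5 + 1/3*a_6
  a_5 = 1/6*a_1 + 1/6*a_2 + 1/4*a_3 + 1/6*a_4 + 0*a_5 + 1/4*a_6

Substituting a_1 = 1 and a_6 = 0, rearrange to (I - Q) a = r where r[i] = P(i -> 1):
  [7/12, -1/12, -1/6, -1/6] . (a_2, a_3, a_4, a_5) = 1/6
  [-1/12, 11/12, -1/12, -1/6] . (a_2, a_3, a_4, a_5) = 1/4
  [-5/12, 0, 11/12, -1/12] . (a_2, a_3, a_4, a_5) = 1/12
  [-1/6, -1/4, -1/6, 1] . (a_2, a_3, a_4, a_5) = 1/6

Solving yields:
  a_2 = 4220/7161
  a_3 = 3172/7161
  a_4 = 2857/7161
  a_5 = 3166/7161

Starting state is 5, so the absorption probability is a_5 = 3166/7161.

Answer: 3166/7161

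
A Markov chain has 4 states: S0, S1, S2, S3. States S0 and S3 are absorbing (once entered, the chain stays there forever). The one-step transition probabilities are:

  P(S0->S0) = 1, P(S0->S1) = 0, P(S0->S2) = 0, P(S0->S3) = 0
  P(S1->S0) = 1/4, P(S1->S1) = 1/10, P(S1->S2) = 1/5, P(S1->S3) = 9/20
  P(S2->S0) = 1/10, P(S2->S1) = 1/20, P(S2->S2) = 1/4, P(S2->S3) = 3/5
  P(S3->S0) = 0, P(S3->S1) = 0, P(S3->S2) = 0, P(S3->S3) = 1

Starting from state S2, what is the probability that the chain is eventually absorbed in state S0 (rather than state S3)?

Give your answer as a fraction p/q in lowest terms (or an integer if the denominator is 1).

Answer: 41/266

Derivation:
Let a_i = P(absorbed in S0 | start in state i).
Boundary conditions: a_S0 = 1, a_S3 = 0.
For each transient state i, a_i = sum_j P(i->j) * a_j:
  a_S1 = 1/4*a_S0 + 1/10*a_S1 + 1/5*a_S2 + 9/20*a_S3
  a_S2 = 1/10*a_S0 + 1/20*a_S1 + 1/4*a_S2 + 3/5*a_S3

Substituting a_S0 = 1 and a_S3 = 0, rearrange to (I - Q) a = r where r[i] = P(i -> S0):
  [9/10, -1/5] . (a_S1, a_S2) = 1/4
  [-1/20, 3/4] . (a_S1, a_S2) = 1/10

Solving yields:
  a_S1 = 83/266
  a_S2 = 41/266

Starting state is S2, so the absorption probability is a_S2 = 41/266.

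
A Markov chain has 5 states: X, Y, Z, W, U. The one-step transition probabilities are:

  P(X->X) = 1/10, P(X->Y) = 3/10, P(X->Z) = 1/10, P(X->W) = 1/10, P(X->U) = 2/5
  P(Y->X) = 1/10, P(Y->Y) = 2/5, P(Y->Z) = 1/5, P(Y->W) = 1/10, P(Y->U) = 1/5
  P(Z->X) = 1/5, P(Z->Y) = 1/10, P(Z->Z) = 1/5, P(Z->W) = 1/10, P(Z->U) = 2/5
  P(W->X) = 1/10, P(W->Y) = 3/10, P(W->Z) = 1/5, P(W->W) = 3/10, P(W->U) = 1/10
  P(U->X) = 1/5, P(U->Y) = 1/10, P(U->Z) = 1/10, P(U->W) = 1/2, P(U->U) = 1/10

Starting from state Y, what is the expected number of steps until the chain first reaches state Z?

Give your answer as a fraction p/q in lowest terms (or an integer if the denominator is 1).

Let h_i = expected steps to first reach Z from state i.
Boundary: h_Z = 0.
First-step equations for the other states:
  h_X = 1 + 1/10*h_X + 3/10*h_Y + 1/10*h_Z + 1/10*h_W + 2/5*h_U
  h_Y = 1 + 1/10*h_X + 2/5*h_Y + 1/5*h_Z + 1/10*h_W + 1/5*h_U
  h_W = 1 + 1/10*h_X + 3/10*h_Y + 1/5*h_Z + 3/10*h_W + 1/10*h_U
  h_U = 1 + 1/5*h_X + 1/10*h_Y + 1/10*h_Z + 1/2*h_W + 1/10*h_U

Substituting h_Z = 0 and rearranging gives the linear system (I - Q) h = 1:
  [9/10, -3/10, -1/10, -2/5] . (h_X, h_Y, h_W, h_U) = 1
  [-1/10, 3/5, -1/10, -1/5] . (h_X, h_Y, h_W, h_U) = 1
  [-1/10, -3/10, 7/10, -1/10] . (h_X, h_Y, h_W, h_U) = 1
  [-1/5, -1/10, -1/2, 9/10] . (h_X, h_Y, h_W, h_U) = 1

Solving yields:
  h_X = 2024/307
  h_Y = 1808/307
  h_W = 1786/307
  h_U = 1984/307

Starting state is Y, so the expected hitting time is h_Y = 1808/307.

Answer: 1808/307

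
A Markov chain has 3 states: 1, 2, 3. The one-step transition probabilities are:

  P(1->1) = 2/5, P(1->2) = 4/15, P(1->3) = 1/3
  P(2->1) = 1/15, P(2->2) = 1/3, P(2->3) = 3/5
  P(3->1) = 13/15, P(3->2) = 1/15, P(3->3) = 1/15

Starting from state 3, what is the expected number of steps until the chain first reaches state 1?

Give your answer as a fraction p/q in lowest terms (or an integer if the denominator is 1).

Let h_i = expected steps to first reach 1 from state i.
Boundary: h_1 = 0.
First-step equations for the other states:
  h_2 = 1 + 1/15*h_1 + 1/3*h_2 + 3/5*h_3
  h_3 = 1 + 13/15*h_1 + 1/15*h_2 + 1/15*h_3

Substituting h_1 = 0 and rearranging gives the linear system (I - Q) h = 1:
  [2/3, -3/5] . (h_2, h_3) = 1
  [-1/15, 14/15] . (h_2, h_3) = 1

Solving yields:
  h_2 = 345/131
  h_3 = 165/131

Starting state is 3, so the expected hitting time is h_3 = 165/131.

Answer: 165/131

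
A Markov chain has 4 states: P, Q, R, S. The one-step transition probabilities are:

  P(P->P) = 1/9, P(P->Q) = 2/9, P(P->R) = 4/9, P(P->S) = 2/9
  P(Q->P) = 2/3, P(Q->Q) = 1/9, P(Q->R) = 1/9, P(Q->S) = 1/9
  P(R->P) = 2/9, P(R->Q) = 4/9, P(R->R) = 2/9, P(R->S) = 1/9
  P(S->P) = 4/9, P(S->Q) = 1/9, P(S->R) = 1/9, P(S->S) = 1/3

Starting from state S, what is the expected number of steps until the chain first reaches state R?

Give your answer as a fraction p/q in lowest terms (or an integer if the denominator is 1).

Let h_i = expected steps to first reach R from state i.
Boundary: h_R = 0.
First-step equations for the other states:
  h_P = 1 + 1/9*h_P + 2/9*h_Q + 4/9*h_R + 2/9*h_S
  h_Q = 1 + 2/3*h_P + 1/9*h_Q + 1/9*h_R + 1/9*h_S
  h_S = 1 + 4/9*h_P + 1/9*h_Q + 1/9*h_R + 1/3*h_S

Substituting h_R = 0 and rearranging gives the linear system (I - Q) h = 1:
  [8/9, -2/9, -2/9] . (h_P, h_Q, h_S) = 1
  [-2/3, 8/9, -1/9] . (h_P, h_Q, h_S) = 1
  [-4/9, -1/9, 2/3] . (h_P, h_Q, h_S) = 1

Solving yields:
  h_P = 711/220
  h_Q = 45/11
  h_S = 477/110

Starting state is S, so the expected hitting time is h_S = 477/110.

Answer: 477/110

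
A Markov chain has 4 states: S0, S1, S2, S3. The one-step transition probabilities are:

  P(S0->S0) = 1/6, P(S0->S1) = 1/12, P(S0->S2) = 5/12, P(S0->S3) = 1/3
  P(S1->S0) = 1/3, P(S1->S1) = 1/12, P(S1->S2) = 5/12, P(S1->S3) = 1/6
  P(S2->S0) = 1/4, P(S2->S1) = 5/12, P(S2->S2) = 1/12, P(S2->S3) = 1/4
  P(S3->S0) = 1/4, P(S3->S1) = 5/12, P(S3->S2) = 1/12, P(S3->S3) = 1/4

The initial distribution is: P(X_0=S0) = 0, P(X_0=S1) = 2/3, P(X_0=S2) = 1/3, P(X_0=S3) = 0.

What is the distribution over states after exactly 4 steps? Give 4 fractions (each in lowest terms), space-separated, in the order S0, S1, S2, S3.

Propagating the distribution step by step (d_{t+1} = d_t * P):
d_0 = (S0=0, S1=2/3, S2=1/3, S3=0)
  d_1[S0] = 0*1/6 + 2/3*1/3 + 1/3*1/4 + 0*1/4 = 11/36
  d_1[S1] = 0*1/12 + 2/3*1/12 + 1/3*5/12 + 0*5/12 = 7/36
  d_1[S2] = 0*5/12 + 2/3*5/12 + 1/3*1/12 + 0*1/12 = 11/36
  d_1[S3] = 0*1/3 + 2/3*1/6 + 1/3*1/4 + 0*1/4 = 7/36
d_1 = (S0=11/36, S1=7/36, S2=11/36, S3=7/36)
  d_2[S0] = 11/36*1/6 + 7/36*1/3 + 11/36*1/4 + 7/36*1/4 = 13/54
  d_2[S1] = 11/36*1/12 + 7/36*1/12 + 11/36*5/12 + 7/36*5/12 = 1/4
  d_2[S2] = 11/36*5/12 + 7/36*5/12 + 11/36*1/12 + 7/36*1/12 = 1/4
  d_2[S3] = 11/36*1/3 + 7/36*1/6 + 11/36*1/4 + 7/36*1/4 = 7/27
d_2 = (S0=13/54, S1=1/4, S2=1/4, S3=7/27)
  d_3[S0] = 13/54*1/6 + 1/4*1/3 + 1/4*1/4 + 7/27*1/4 = 325/1296
  d_3[S1] = 13/54*1/12 + 1/4*1/12 + 1/4*5/12 + 7/27*5/12 = 41/162
  d_3[S2] = 13/54*5/12 + 1/4*5/12 + 1/4*1/12 + 7/27*1/12 = 20/81
  d_3[S3] = 13/54*1/3 + 1/4*1/6 + 1/4*1/4 + 7/27*1/4 = 323/1296
d_3 = (S0=325/1296, S1=41/162, S2=20/81, S3=323/1296)
  d_4[S0] = 325/1296*1/6 + 41/162*1/3 + 20/81*1/4 + 323/1296*1/4 = 1297/5184
  d_4[S1] = 325/1296*1/12 + 41/162*1/12 + 20/81*5/12 + 323/1296*5/12 = 967/3888
  d_4[S2] = 325/1296*5/12 + 41/162*5/12 + 20/81*1/12 + 323/1296*1/12 = 977/3888
  d_4[S3] = 325/1296*1/3 + 41/162*1/6 + 20/81*1/4 + 323/1296*1/4 = 1295/5184
d_4 = (S0=1297/5184, S1=967/3888, S2=977/3888, S3=1295/5184)

Answer: 1297/5184 967/3888 977/3888 1295/5184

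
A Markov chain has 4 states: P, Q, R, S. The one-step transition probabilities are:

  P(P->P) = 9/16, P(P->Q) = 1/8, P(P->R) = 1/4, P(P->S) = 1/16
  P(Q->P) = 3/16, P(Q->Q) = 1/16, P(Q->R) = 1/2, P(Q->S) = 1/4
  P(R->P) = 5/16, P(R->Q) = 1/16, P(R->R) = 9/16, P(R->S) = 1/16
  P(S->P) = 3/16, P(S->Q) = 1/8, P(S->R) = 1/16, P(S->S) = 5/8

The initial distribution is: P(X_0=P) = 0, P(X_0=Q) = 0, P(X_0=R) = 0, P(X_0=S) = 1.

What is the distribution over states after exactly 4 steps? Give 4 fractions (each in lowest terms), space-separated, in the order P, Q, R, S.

Propagating the distribution step by step (d_{t+1} = d_t * P):
d_0 = (P=0, Q=0, R=0, S=1)
  d_1[P] = 0*9/16 + 0*3/16 + 0*5/16 + 1*3/16 = 3/16
  d_1[Q] = 0*1/8 + 0*1/16 + 0*1/16 + 1*1/8 = 1/8
  d_1[R] = 0*1/4 + 0*1/2 + 0*9/16 + 1*1/16 = 1/16
  d_1[S] = 0*1/16 + 0*1/4 + 0*1/16 + 1*5/8 = 5/8
d_1 = (P=3/16, Q=1/8, R=1/16, S=5/8)
  d_2[P] = 3/16*9/16 + 1/8*3/16 + 1/16*5/16 + 5/8*3/16 = 17/64
  d_2[Q] = 3/16*1/8 + 1/8*1/16 + 1/16*1/16 + 5/8*1/8 = 29/256
  d_2[R] = 3/16*1/4 + 1/8*1/2 + 1/16*9/16 + 5/8*1/16 = 47/256
  d_2[S] = 3/16*1/16 + 1/8*1/4 + 1/16*1/16 + 5/8*5/8 = 7/16
d_2 = (P=17/64, Q=29/256, R=47/256, S=7/16)
  d_3[P] = 17/64*9/16 + 29/256*3/16 + 47/256*5/16 + 7/16*3/16 = 635/2048
  d_3[Q] = 17/64*1/8 + 29/256*1/16 + 47/256*1/16 + 7/16*1/8 = 109/1024
  d_3[R] = 17/64*1/4 + 29/256*1/2 + 47/256*9/16 + 7/16*1/16 = 1039/4096
  d_3[S] = 17/64*1/16 + 29/256*1/4 + 47/256*1/16 + 7/16*5/8 = 1351/4096
d_3 = (P=635/2048, Q=109/1024, R=1039/4096, S=1351/4096)
  d_4[P] = 635/2048*9/16 + 109/1024*3/16 + 1039/4096*5/16 + 1351/4096*3/16 = 10993/32768
  d_4[Q] = 635/2048*1/8 + 109/1024*1/16 + 1039/4096*1/16 + 1351/4096*1/8 = 6717/65536
  d_4[R] = 635/2048*1/4 + 109/1024*1/2 + 1039/4096*9/16 + 1351/4096*1/16 = 9635/32768
  d_4[S] = 635/2048*1/16 + 109/1024*1/4 + 1039/4096*1/16 + 1351/4096*5/8 = 17563/65536
d_4 = (P=10993/32768, Q=6717/65536, R=9635/32768, S=17563/65536)

Answer: 10993/32768 6717/65536 9635/32768 17563/65536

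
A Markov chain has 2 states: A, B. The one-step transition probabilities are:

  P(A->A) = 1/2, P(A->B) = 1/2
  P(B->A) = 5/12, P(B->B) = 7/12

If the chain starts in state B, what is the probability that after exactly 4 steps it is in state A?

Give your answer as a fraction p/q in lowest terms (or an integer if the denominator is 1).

Computing P^4 by repeated multiplication:
P^1 =
  A: [1/2, 1/2]
  B: [5/12, 7/12]
P^2 =
  A: [11/24, 13/24]
  B: [65/144, 79/144]
P^3 =
  A: [131/288, 157/288]
  B: [785/1728, 943/1728]
P^4 =
  A: [1571/3456, 1885/3456]
  B: [9425/20736, 11311/20736]

(P^4)[B -> A] = 9425/20736

Answer: 9425/20736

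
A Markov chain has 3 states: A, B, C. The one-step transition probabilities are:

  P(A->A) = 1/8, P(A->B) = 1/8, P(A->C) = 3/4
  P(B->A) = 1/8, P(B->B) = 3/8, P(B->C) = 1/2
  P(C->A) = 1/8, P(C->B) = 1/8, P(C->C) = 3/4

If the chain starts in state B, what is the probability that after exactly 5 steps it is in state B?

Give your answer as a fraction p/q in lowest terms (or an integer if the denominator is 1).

Answer: 343/2048

Derivation:
Computing P^5 by repeated multiplication:
P^1 =
  A: [1/8, 1/8, 3/4]
  B: [1/8, 3/8, 1/2]
  C: [1/8, 1/8, 3/4]
P^2 =
  A: [1/8, 5/32, 23/32]
  B: [1/8, 7/32, 21/32]
  C: [1/8, 5/32, 23/32]
P^3 =
  A: [1/8, 21/128, 91/128]
  B: [1/8, 23/128, 89/128]
  C: [1/8, 21/128, 91/128]
P^4 =
  A: [1/8, 85/512, 363/512]
  B: [1/8, 87/512, 361/512]
  C: [1/8, 85/512, 363/512]
P^5 =
  A: [1/8, 341/2048, 1451/2048]
  B: [1/8, 343/2048, 1449/2048]
  C: [1/8, 341/2048, 1451/2048]

(P^5)[B -> B] = 343/2048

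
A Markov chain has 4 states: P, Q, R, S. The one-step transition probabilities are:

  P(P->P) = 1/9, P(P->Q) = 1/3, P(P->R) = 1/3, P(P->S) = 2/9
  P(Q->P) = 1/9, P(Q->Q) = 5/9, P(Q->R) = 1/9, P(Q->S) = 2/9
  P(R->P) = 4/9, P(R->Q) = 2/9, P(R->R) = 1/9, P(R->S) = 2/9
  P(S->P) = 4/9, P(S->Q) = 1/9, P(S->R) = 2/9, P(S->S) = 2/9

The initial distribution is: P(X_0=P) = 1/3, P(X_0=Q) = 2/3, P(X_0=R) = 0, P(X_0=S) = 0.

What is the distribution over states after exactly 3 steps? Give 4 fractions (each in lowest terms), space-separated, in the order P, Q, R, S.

Answer: 58/243 254/729 139/729 2/9

Derivation:
Propagating the distribution step by step (d_{t+1} = d_t * P):
d_0 = (P=1/3, Q=2/3, R=0, S=0)
  d_1[P] = 1/3*1/9 + 2/3*1/9 + 0*4/9 + 0*4/9 = 1/9
  d_1[Q] = 1/3*1/3 + 2/3*5/9 + 0*2/9 + 0*1/9 = 13/27
  d_1[R] = 1/3*1/3 + 2/3*1/9 + 0*1/9 + 0*2/9 = 5/27
  d_1[S] = 1/3*2/9 + 2/3*2/9 + 0*2/9 + 0*2/9 = 2/9
d_1 = (P=1/9, Q=13/27, R=5/27, S=2/9)
  d_2[P] = 1/9*1/9 + 13/27*1/9 + 5/27*4/9 + 2/9*4/9 = 20/81
  d_2[Q] = 1/9*1/3 + 13/27*5/9 + 5/27*2/9 + 2/9*1/9 = 10/27
  d_2[R] = 1/9*1/3 + 13/27*1/9 + 5/27*1/9 + 2/9*2/9 = 13/81
  d_2[S] = 1/9*2/9 + 13/27*2/9 + 5/27*2/9 + 2/9*2/9 = 2/9
d_2 = (P=20/81, Q=10/27, R=13/81, S=2/9)
  d_3[P] = 20/81*1/9 + 10/27*1/9 + 13/81*4/9 + 2/9*4/9 = 58/243
  d_3[Q] = 20/81*1/3 + 10/27*5/9 + 13/81*2/9 + 2/9*1/9 = 254/729
  d_3[R] = 20/81*1/3 + 10/27*1/9 + 13/81*1/9 + 2/9*2/9 = 139/729
  d_3[S] = 20/81*2/9 + 10/27*2/9 + 13/81*2/9 + 2/9*2/9 = 2/9
d_3 = (P=58/243, Q=254/729, R=139/729, S=2/9)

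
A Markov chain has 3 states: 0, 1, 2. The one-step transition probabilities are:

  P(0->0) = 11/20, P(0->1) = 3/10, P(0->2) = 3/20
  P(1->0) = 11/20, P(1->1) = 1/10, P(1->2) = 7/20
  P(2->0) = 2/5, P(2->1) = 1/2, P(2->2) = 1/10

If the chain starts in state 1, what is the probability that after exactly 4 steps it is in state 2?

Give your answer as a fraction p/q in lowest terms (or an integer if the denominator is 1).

Answer: 30637/160000

Derivation:
Computing P^4 by repeated multiplication:
P^1 =
  0: [11/20, 3/10, 3/20]
  1: [11/20, 1/10, 7/20]
  2: [2/5, 1/2, 1/10]
P^2 =
  0: [211/400, 27/100, 81/400]
  1: [199/400, 7/20, 61/400]
  2: [107/200, 11/50, 49/200]
P^3 =
  0: [4157/8000, 573/2000, 1551/8000]
  1: [4217/8000, 521/2000, 1699/8000]
  2: [2053/4000, 61/200, 727/4000]
P^4 =
  0: [83347/160000, 11259/40000, 31617/160000]
  1: [82903/160000, 2323/8000, 30637/160000]
  2: [41819/80000, 5507/20000, 16153/80000]

(P^4)[1 -> 2] = 30637/160000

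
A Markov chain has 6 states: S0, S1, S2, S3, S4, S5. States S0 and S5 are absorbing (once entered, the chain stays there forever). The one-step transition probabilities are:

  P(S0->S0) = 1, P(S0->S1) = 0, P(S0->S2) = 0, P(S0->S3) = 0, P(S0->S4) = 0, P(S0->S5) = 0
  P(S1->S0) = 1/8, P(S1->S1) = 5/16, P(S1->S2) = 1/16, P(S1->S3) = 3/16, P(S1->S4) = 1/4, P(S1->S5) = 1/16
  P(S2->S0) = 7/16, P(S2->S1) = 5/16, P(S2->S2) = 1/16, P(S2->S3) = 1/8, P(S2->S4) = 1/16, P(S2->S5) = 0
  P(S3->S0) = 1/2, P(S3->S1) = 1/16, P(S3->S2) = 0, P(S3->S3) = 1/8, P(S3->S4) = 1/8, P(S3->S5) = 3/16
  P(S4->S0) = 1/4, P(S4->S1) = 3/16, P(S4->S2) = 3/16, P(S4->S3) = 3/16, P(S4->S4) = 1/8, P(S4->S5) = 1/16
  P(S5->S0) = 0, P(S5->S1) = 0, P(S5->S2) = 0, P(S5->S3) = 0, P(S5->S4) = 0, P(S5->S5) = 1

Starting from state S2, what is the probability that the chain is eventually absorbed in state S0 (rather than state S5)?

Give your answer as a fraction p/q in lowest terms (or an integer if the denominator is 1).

Answer: 910/1049

Derivation:
Let a_i = P(absorbed in S0 | start in state i).
Boundary conditions: a_S0 = 1, a_S5 = 0.
For each transient state i, a_i = sum_j P(i->j) * a_j:
  a_S1 = 1/8*a_S0 + 5/16*a_S1 + 1/16*a_S2 + 3/16*a_S3 + 1/4*a_S4 + 1/16*a_S5
  a_S2 = 7/16*a_S0 + 5/16*a_S1 + 1/16*a_S2 + 1/8*a_S3 + 1/16*a_S4 + 0*a_S5
  a_S3 = 1/2*a_S0 + 1/16*a_S1 + 0*a_S2 + 1/8*a_S3 + 1/8*a_S4 + 3/16*a_S5
  a_S4 = 1/4*a_S0 + 3/16*a_S1 + 3/16*a_S2 + 3/16*a_S3 + 1/8*a_S4 + 1/16*a_S5

Substituting a_S0 = 1 and a_S5 = 0, rearrange to (I - Q) a = r where r[i] = P(i -> S0):
  [11/16, -1/16, -3/16, -1/4] . (a_S1, a_S2, a_S3, a_S4) = 1/8
  [-5/16, 15/16, -1/8, -1/16] . (a_S1, a_S2, a_S3, a_S4) = 7/16
  [-1/16, 0, 7/8, -1/8] . (a_S1, a_S2, a_S3, a_S4) = 1/2
  [-3/16, -3/16, -3/16, 7/8] . (a_S1, a_S2, a_S3, a_S4) = 1/4

Solving yields:
  a_S1 = 786/1049
  a_S2 = 910/1049
  a_S3 = 774/1049
  a_S4 = 829/1049

Starting state is S2, so the absorption probability is a_S2 = 910/1049.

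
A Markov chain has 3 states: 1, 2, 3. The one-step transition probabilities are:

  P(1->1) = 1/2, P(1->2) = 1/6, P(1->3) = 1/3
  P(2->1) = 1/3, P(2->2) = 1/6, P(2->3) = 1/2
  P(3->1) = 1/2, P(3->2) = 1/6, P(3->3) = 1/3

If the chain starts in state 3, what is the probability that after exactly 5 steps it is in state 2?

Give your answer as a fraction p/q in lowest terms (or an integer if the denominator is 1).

Computing P^5 by repeated multiplication:
P^1 =
  1: [1/2, 1/6, 1/3]
  2: [1/3, 1/6, 1/2]
  3: [1/2, 1/6, 1/3]
P^2 =
  1: [17/36, 1/6, 13/36]
  2: [17/36, 1/6, 13/36]
  3: [17/36, 1/6, 13/36]
P^3 =
  1: [17/36, 1/6, 13/36]
  2: [17/36, 1/6, 13/36]
  3: [17/36, 1/6, 13/36]
P^4 =
  1: [17/36, 1/6, 13/36]
  2: [17/36, 1/6, 13/36]
  3: [17/36, 1/6, 13/36]
P^5 =
  1: [17/36, 1/6, 13/36]
  2: [17/36, 1/6, 13/36]
  3: [17/36, 1/6, 13/36]

(P^5)[3 -> 2] = 1/6

Answer: 1/6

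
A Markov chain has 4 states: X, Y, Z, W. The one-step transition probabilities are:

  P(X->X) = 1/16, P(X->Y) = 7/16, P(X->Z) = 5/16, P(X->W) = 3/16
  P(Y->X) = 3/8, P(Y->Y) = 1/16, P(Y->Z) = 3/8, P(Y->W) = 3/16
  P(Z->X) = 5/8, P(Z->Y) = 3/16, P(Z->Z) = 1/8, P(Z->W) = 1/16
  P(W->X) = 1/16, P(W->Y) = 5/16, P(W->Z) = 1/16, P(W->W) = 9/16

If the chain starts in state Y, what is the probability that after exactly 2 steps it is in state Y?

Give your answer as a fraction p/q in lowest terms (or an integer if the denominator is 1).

Answer: 19/64

Derivation:
Computing P^2 by repeated multiplication:
P^1 =
  X: [1/16, 7/16, 5/16, 3/16]
  Y: [3/8, 1/16, 3/8, 3/16]
  Z: [5/8, 3/16, 1/8, 1/16]
  W: [1/16, 5/16, 1/16, 9/16]
P^2 =
  X: [3/8, 11/64, 15/64, 7/32]
  Y: [75/256, 19/64, 51/256, 27/128]
  Z: [49/256, 21/64, 73/256, 25/128]
  W: [25/128, 15/64, 23/128, 25/64]

(P^2)[Y -> Y] = 19/64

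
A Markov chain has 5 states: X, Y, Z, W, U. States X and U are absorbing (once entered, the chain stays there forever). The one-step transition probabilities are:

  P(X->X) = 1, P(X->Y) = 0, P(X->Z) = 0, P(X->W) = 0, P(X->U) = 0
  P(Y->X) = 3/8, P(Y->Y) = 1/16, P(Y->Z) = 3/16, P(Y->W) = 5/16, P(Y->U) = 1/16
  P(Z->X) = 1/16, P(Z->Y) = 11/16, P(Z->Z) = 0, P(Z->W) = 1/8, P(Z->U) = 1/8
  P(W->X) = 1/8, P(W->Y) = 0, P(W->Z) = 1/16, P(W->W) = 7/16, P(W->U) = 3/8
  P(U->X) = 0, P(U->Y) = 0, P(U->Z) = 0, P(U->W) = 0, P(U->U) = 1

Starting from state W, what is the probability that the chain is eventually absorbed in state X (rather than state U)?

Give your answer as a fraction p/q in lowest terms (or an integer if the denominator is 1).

Let a_i = P(absorbed in X | start in state i).
Boundary conditions: a_X = 1, a_U = 0.
For each transient state i, a_i = sum_j P(i->j) * a_j:
  a_Y = 3/8*a_X + 1/16*a_Y + 3/16*a_Z + 5/16*a_W + 1/16*a_U
  a_Z = 1/16*a_X + 11/16*a_Y + 0*a_Z + 1/8*a_W + 1/8*a_U
  a_W = 1/8*a_X + 0*a_Y + 1/16*a_Z + 7/16*a_W + 3/8*a_U

Substituting a_X = 1 and a_U = 0, rearrange to (I - Q) a = r where r[i] = P(i -> X):
  [15/16, -3/16, -5/16] . (a_Y, a_Z, a_W) = 3/8
  [-11/16, 1, -1/8] . (a_Y, a_Z, a_W) = 1/16
  [0, -1/16, 9/16] . (a_Y, a_Z, a_W) = 1/8

Solving yields:
  a_Y = 528/889
  a_Z = 899/1778
  a_W = 495/1778

Starting state is W, so the absorption probability is a_W = 495/1778.

Answer: 495/1778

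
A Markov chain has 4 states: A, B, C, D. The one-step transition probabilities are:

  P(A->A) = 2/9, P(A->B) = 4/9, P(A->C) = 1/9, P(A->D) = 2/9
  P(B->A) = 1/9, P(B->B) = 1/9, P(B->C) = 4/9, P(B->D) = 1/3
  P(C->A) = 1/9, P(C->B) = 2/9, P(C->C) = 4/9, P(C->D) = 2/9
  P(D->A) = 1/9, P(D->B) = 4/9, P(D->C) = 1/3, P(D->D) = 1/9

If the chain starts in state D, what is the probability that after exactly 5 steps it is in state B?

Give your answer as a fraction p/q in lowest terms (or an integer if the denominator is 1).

Computing P^5 by repeated multiplication:
P^1 =
  A: [2/9, 4/9, 1/9, 2/9]
  B: [1/9, 1/9, 4/9, 1/3]
  C: [1/9, 2/9, 4/9, 2/9]
  D: [1/9, 4/9, 1/3, 1/9]
P^2 =
  A: [11/81, 22/81, 28/81, 20/81]
  B: [10/81, 25/81, 10/27, 16/81]
  C: [10/81, 22/81, 31/81, 2/9]
  D: [10/81, 2/9, 32/81, 7/27]
P^3 =
  A: [92/729, 202/729, 271/729, 164/729]
  B: [91/729, 7/27, 278/729, 19/81]
  C: [91/729, 196/729, 92/243, 166/729]
  D: [91/729, 206/729, 91/243, 53/243]
P^4 =
  A: [821/6561, 1768/6561, 2476/6561, 1496/6561]
  B: [820/6561, 1793/6561, 824/2187, 164/729]
  C: [820/6561, 592/2187, 2477/6561, 496/2187]
  D: [820/6561, 584/2187, 92/243, 1505/6561]
P^5 =
  A: [7382/59049, 15988/59049, 22285/59049, 13394/59049]
  B: [7381/59049, 1769/6561, 7436/19683, 13439/59049]
  C: [7381/59049, 15962/59049, 7432/19683, 1490/6561]
  D: [7381/59049, 1780/6561, 22279/59049, 13369/59049]

(P^5)[D -> B] = 1780/6561

Answer: 1780/6561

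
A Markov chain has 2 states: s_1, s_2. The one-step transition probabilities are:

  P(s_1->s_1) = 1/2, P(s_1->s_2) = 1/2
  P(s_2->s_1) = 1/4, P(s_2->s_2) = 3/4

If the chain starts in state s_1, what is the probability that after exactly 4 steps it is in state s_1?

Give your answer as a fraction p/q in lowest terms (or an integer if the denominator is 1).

Computing P^4 by repeated multiplication:
P^1 =
  s_1: [1/2, 1/2]
  s_2: [1/4, 3/4]
P^2 =
  s_1: [3/8, 5/8]
  s_2: [5/16, 11/16]
P^3 =
  s_1: [11/32, 21/32]
  s_2: [21/64, 43/64]
P^4 =
  s_1: [43/128, 85/128]
  s_2: [85/256, 171/256]

(P^4)[s_1 -> s_1] = 43/128

Answer: 43/128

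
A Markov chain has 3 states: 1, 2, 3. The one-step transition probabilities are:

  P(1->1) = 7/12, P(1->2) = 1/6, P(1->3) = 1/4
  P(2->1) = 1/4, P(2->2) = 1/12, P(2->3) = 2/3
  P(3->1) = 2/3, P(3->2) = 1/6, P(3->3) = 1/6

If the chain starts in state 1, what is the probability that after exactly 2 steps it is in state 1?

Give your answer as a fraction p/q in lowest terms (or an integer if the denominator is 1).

Computing P^2 by repeated multiplication:
P^1 =
  1: [7/12, 1/6, 1/4]
  2: [1/4, 1/12, 2/3]
  3: [2/3, 1/6, 1/6]
P^2 =
  1: [79/144, 11/72, 43/144]
  2: [11/18, 23/144, 11/48]
  3: [13/24, 11/72, 11/36]

(P^2)[1 -> 1] = 79/144

Answer: 79/144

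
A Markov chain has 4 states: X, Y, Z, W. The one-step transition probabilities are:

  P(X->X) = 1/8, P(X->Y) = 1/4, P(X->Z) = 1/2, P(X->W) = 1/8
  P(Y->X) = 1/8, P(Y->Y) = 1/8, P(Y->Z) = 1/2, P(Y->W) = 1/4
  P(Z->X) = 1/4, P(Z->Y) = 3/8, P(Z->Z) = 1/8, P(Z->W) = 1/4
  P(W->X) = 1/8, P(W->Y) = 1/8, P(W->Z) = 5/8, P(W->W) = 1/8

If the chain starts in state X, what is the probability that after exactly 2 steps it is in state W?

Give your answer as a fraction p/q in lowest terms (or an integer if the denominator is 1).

Computing P^2 by repeated multiplication:
P^1 =
  X: [1/8, 1/4, 1/2, 1/8]
  Y: [1/8, 1/8, 1/2, 1/4]
  Z: [1/4, 3/8, 1/8, 1/4]
  W: [1/8, 1/8, 5/8, 1/8]
P^2 =
  X: [3/16, 17/64, 21/64, 7/32]
  Y: [3/16, 17/64, 11/32, 13/64]
  Z: [9/64, 3/16, 31/64, 3/16]
  W: [13/64, 19/64, 9/32, 7/32]

(P^2)[X -> W] = 7/32

Answer: 7/32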